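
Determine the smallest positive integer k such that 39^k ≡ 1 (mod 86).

14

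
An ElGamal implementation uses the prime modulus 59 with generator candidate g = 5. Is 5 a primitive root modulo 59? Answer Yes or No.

No

φ(59) = 59 − 1 = 58 = 2 · 29.
It suffices to check that the order of 5 is not a proper divisor of 58: compute 5^(58/q) for q ∈ {2, 29}.
5^29 ≡ 1 (mod 59)  [q = 2: ≡ 1 ✗]
5^2 ≡ 25 (mod 59)  [q = 29: ≢ 1 ✓]
Since 5^29 ≡ 1, the order of 5 divides 29 < 58, so 5 is not a primitive root.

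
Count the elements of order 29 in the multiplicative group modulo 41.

0

φ(41) = 41 − 1 = 40 = 2^3 · 5.
In a cyclic group of order 40, there are φ(d) elements of order d for each divisor d of 40, and zero for non-divisors.
29 does not divide 40, so no element of (Z/41Z)^× has order 29.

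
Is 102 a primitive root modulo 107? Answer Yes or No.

No

φ(107) = 107 − 1 = 106 = 2 · 53.
Test 102^(106/q) mod 107 for each prime factor q of 106:
102^53 ≡ 1 (mod 107)  [q = 2: ≡ 1 ✗]
102^2 ≡ 25 (mod 107)  [q = 53: ≢ 1 ✓]
The check at q = 2 fails, so 102 generates a proper subgroup.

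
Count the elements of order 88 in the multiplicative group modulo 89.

40

φ(89) = 89 − 1 = 88 = 2^3 · 11.
In a cyclic group of order 88, there are φ(d) elements of order d for each divisor d of 88, and zero for non-divisors.
88 = 2^3 · 11 divides 88, and φ(88) = 40.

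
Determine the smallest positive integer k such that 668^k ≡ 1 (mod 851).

By Lagrange's theorem, ord_851(668) divides φ(851) = φ(23·37) = (23−1)·(37−1) = 22·36 = 792 = 2^3 · 3^2 · 11.
Divisors of 792: 1, 2, 3, 4, 6, 8, 9, 11, 12, 18, 22, 24, 33, 36, 44, 66, 72, 88, 99, 132, 198, 264, 396, 792.
Evaluate successive powers at the divisors of 792:
668^1 ≡ 668
668^2 ≡ 300
668^3 ≡ 415
668^4 ≡ 645
668^6 ≡ 323
668^8 ≡ 737
668^9 ≡ 438
668^11 ≡ 346
668^12 ≡ 507
668^18 ≡ 369
668^22 ≡ 576
668^24 ≡ 47
668^33 ≡ 162
668^36 ≡ 1
Therefore the multiplicative order of 668 modulo 851 is 36.

36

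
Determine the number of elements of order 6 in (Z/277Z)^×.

φ(277) = 277 − 1 = 276 = 2^2 · 3 · 23.
In a cyclic group of order 276, there are φ(d) elements of order d for each divisor d of 276, and zero for non-divisors.
6 = 2 · 3 divides 276, and φ(6) = 2.

2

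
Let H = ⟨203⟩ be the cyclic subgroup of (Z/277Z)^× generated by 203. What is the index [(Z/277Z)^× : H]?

Since 203 ∈ (Z/277Z)^×, its order divides φ(277) = 277 − 1 = 276 = 2^2 · 3 · 23.
Divisors of 276: 1, 2, 3, 4, 6, 12, 23, 46, 69, 92, 138, 276.
Compute 203^d (mod 277) for the divisors d until we hit 1:
203^1 ≡ 203 (mod 277)
203^2 ≡ 213 (mod 277)
203^3 ≡ 27 (mod 277)
203^4 ≡ 218 (mod 277)
203^6 ≡ 175 (mod 277)
203^12 ≡ 155 (mod 277)
203^23 ≡ 1 (mod 277) ✓
The order of 203 is 23, so the subgroup it generates has 23 elements.
The index is φ(277) / ord(203) = 276 / 23 = 12.

12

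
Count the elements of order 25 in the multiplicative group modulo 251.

20

φ(251) = 251 − 1 = 250 = 2 · 5^3.
Since (Z/251Z)^× is cyclic of order 250, the number of elements of order d is φ(d) when d | 250 and 0 otherwise.
25 = 5^2 divides 250, and φ(25) = 20.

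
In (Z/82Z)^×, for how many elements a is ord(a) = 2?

φ(82) = φ(2)·φ(41) = 1·40 = 40 = 2^3 · 5.
In a cyclic group of order 40, there are φ(d) elements of order d for each divisor d of 40, and zero for non-divisors.
2 | 40, and φ(2) = 2 − 1 = 1.

1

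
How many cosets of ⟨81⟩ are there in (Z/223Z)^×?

2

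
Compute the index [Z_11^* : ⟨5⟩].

Since 5 ∈ (Z/11Z)^×, its order divides φ(11) = 11 − 1 = 10 = 2 · 5.
Divisors of 10: 1, 2, 5, 10.
Compute 5^d (mod 11) for the divisors d until we hit 1:
5^1 ≡ 5 (mod 11)
5^2 ≡ 3 (mod 11)
5^5 ≡ 1 (mod 11) ✓
Thus |⟨5⟩| = ord(5) = 5.
The index is φ(11) / ord(5) = 10 / 5 = 2.

2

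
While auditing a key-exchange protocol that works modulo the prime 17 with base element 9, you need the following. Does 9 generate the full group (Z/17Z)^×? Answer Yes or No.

φ(17) = 17 − 1 = 16 = 2^4.
9 is a primitive root mod 17 iff 9^(φ(17)/q) ≢ 1 for every prime q | φ(17), i.e. q ∈ {2}.
9^8 ≡ 1 (mod 17)  [q = 2: ≡ 1 ✗]
9^8 ≡ 1 shows ord(9) | 8, strictly less than φ(17); not a primitive root.

No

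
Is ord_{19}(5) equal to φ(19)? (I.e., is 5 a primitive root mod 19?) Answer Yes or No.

No

φ(19) = 19 − 1 = 18 = 2 · 3^2.
Test 5^(18/q) mod 19 for each prime factor q of 18:
5^9 ≡ 1 (mod 19)  [q = 2: ≡ 1 ✗]
5^6 ≡ 7 (mod 19)  [q = 3: ≢ 1 ✓]
The check at q = 2 fails, so 5 generates a proper subgroup.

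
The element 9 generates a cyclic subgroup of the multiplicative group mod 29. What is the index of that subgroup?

2

The order of 9 must divide φ(29) = 29 − 1 = 28 = 2^2 · 7.
Divisors of 28: 1, 2, 4, 7, 14, 28.
Check 9^d mod 29 for each divisor in increasing order:
9^1 ≡ 9 (mod 29)
9^2 ≡ 23 (mod 29)
9^4 ≡ 7 (mod 29)
9^7 ≡ 28 (mod 29)
9^14 ≡ 1 (mod 29) ✓
The order of 9 is 14, so the subgroup it generates has 14 elements.
[(Z/29Z)^× : ⟨9⟩] = 28/14 = 2.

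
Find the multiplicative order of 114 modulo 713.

By Lagrange's theorem, ord_713(114) divides φ(713) = φ(23·31) = (23−1)·(31−1) = 22·30 = 660 = 2^2 · 3 · 5 · 11.
Divisors of 660: 1, 2, 3, 4, 5, 6, 10, 11, 12, 15, 20, 22, 30, 33, 44, 55, 60, 66, 110, 132, 165, 220, 330, 660.
Check 114^d mod 713 for each divisor in increasing order:
114^1 ≡ 114 (mod 713)
114^2 ≡ 162 (mod 713)
114^3 ≡ 643 (mod 713)
114^4 ≡ 576 (mod 713)
114^5 ≡ 68 (mod 713)
114^6 ≡ 622 (mod 713)
114^10 ≡ 346 (mod 713)
114^11 ≡ 229 (mod 713)
114^12 ≡ 438 (mod 713)
114^15 ≡ 712 (mod 713)
114^20 ≡ 645 (mod 713)
114^22 ≡ 392 (mod 713)
114^30 ≡ 1 (mod 713) ✓
So ord_713(114) = 30.

30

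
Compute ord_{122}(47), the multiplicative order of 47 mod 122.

3

Since 47 ∈ (Z/122Z)^×, its order divides φ(122) = φ(2)·φ(61) = 1·60 = 60 = 2^2 · 3 · 5.
Divisors of 60: 1, 2, 3, 4, 5, 6, 10, 12, 15, 20, 30, 60.
Check 47^d mod 122 for each divisor in increasing order:
47^1 ≡ 47
47^2 ≡ 13
47^3 ≡ 1
Therefore the multiplicative order of 47 modulo 122 is 3.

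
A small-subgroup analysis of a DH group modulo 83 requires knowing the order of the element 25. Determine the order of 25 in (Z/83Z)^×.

41

Since 25 ∈ (Z/83Z)^×, its order divides φ(83) = 83 − 1 = 82 = 2 · 41.
Divisors of 82: 1, 2, 41, 82.
Test each divisor d:
25^1 ≡ 25
25^2 ≡ 44
25^41 ≡ 1
Hence ord(25) = 41.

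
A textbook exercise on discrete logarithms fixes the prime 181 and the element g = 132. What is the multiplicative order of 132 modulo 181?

Since 132 ∈ (Z/181Z)^×, its order divides φ(181) = 181 − 1 = 180 = 2^2 · 3^2 · 5.
Divisors of 180: 1, 2, 3, 4, 5, 6, 9, 10, 12, 15, 18, 20, 30, 36, 45, 60, 90, 180.
Test each divisor d:
132^1 ≡ 132 (mod 181)
132^2 ≡ 48 (mod 181)
132^3 ≡ 1 (mod 181) ✓
Therefore the multiplicative order of 132 modulo 181 is 3.

3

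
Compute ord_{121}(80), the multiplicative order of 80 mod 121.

55

The order of 80 must divide φ(121) = φ(11^2) = 11·(11−1) = 110 = 2 · 5 · 11.
Divisors of 110: 1, 2, 5, 10, 11, 22, 55, 110.
Check 80^d mod 121 for each divisor in increasing order:
80^1 ≡ 80
80^2 ≡ 108
80^5 ≡ 89
80^10 ≡ 56
80^11 ≡ 3
80^22 ≡ 9
80^55 ≡ 1
Therefore the multiplicative order of 80 modulo 121 is 55.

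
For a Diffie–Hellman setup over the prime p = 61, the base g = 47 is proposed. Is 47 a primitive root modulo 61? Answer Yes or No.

No

φ(61) = 61 − 1 = 60 = 2^2 · 3 · 5.
47 is a primitive root mod 61 iff 47^(φ(61)/q) ≢ 1 for every prime q | φ(61), i.e. q ∈ {2, 3, 5}.
47^30 ≡ 1 (mod 61)  [q = 2: ≡ 1 ✗]
47^20 ≡ 13 (mod 61)  [q = 3: ≢ 1 ✓]
47^12 ≡ 1 (mod 61)  [q = 5: ≡ 1 ✗]
47^30 ≡ 1 shows ord(47) | 30, strictly less than φ(61); not a primitive root.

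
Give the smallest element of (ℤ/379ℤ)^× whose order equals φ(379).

2

φ(379) = 379 − 1 = 378 = 2 · 3^3 · 7.
g is a primitive root iff g^(378/q) ≢ 1 (mod 379) for each prime q ∈ {2, 3, 7}.
g = 2: 2^189 ≡ 378; 2^126 ≡ 327; 2^54 ≡ 125 — none is 1, so 2 is a primitive root.
Hence the least primitive root of 379 is 2.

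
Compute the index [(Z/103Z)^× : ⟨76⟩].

6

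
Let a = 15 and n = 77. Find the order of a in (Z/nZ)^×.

ord(15) | φ(77) = φ(7·11) = (7−1)·(11−1) = 6·10 = 60 = 2^2 · 3 · 5.
Divisors of 60: 1, 2, 3, 4, 5, 6, 10, 12, 15, 20, 30, 60.
Evaluate successive powers at the divisors of 60:
15^1 ≡ 15
15^2 ≡ 71
15^3 ≡ 64
15^4 ≡ 36
15^5 ≡ 1
Therefore the multiplicative order of 15 modulo 77 is 5.

5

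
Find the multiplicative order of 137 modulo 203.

84

ord(137) | φ(203) = φ(7·29) = (7−1)·(29−1) = 6·28 = 168 = 2^3 · 3 · 7.
Divisors of 168: 1, 2, 3, 4, 6, 7, 8, 12, 14, 21, 24, 28, 42, 56, 84, 168.
Compute 137^d (mod 203) for the divisors d until we hit 1:
137^1 ≡ 137
137^2 ≡ 93
137^3 ≡ 155
137^4 ≡ 123
137^6 ≡ 71
137^7 ≡ 186
137^8 ≡ 107
137^12 ≡ 169
137^14 ≡ 86
137^21 ≡ 162
137^24 ≡ 141
137^28 ≡ 88
137^42 ≡ 57
137^56 ≡ 30
137^84 ≡ 1
The smallest such exponent is 84, so the order of 137 is 84.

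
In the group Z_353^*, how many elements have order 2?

φ(353) = 353 − 1 = 352 = 2^5 · 11.
Since (Z/353Z)^× is cyclic of order 352, the number of elements of order d is φ(d) when d | 352 and 0 otherwise.
2 | 352, and φ(2) = 2 − 1 = 1.

1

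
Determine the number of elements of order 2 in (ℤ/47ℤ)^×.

φ(47) = 47 − 1 = 46 = 2 · 23.
(Z/47Z)^× is cyclic (|G| = 46); a cyclic group of order m has exactly φ(d) elements of each order d | m, and none otherwise.
2 | 46, and φ(2) = 2 − 1 = 1.

1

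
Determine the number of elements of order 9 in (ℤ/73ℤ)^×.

φ(73) = 73 − 1 = 72 = 2^3 · 3^2.
Since (Z/73Z)^× is cyclic of order 72, the number of elements of order d is φ(d) when d | 72 and 0 otherwise.
9 = 3^2 divides 72, and φ(9) = 6.

6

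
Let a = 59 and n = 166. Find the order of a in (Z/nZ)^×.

41

ord(59) | φ(166) = φ(2)·φ(83) = 1·82 = 82 = 2 · 41.
Divisors of 82: 1, 2, 41, 82.
Test each divisor d:
59^1 ≡ 59
59^2 ≡ 161
59^41 ≡ 1
Therefore the multiplicative order of 59 modulo 166 is 41.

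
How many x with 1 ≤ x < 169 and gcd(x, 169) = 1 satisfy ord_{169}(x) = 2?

φ(169) = φ(13^2) = 13·(13−1) = 156 = 2^2 · 3 · 13.
(Z/169Z)^× is cyclic (|G| = 156); a cyclic group of order m has exactly φ(d) elements of each order d | m, and none otherwise.
2 | 156, and φ(2) = 2 − 1 = 1.

1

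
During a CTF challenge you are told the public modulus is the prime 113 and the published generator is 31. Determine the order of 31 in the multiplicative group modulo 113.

ord(31) | φ(113) = 113 − 1 = 112 = 2^4 · 7.
Divisors of 112: 1, 2, 4, 7, 8, 14, 16, 28, 56, 112.
Evaluate successive powers at the divisors of 112:
31^1 ≡ 31
31^2 ≡ 57
31^4 ≡ 85
31^7 ≡ 18
31^8 ≡ 106
31^14 ≡ 98
31^16 ≡ 49
31^28 ≡ 112
31^56 ≡ 1
Therefore the multiplicative order of 31 modulo 113 is 56.

56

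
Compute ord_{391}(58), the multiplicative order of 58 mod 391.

176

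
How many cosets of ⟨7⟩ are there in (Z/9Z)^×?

2

The order of 7 must divide φ(9) = φ(3^2) = 3·(3−1) = 6 = 2 · 3.
Divisors of 6: 1, 2, 3, 6.
Evaluate successive powers at the divisors of 6:
7^1 ≡ 7 (mod 9)
7^2 ≡ 4 (mod 9)
7^3 ≡ 1 (mod 9) ✓
The order of 7 is 3, so the subgroup it generates has 3 elements.
The index is φ(9) / ord(7) = 6 / 3 = 2.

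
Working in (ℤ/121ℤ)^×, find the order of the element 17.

110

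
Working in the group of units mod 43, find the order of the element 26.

42

By Lagrange's theorem, ord_43(26) divides φ(43) = 43 − 1 = 42 = 2 · 3 · 7.
Divisors of 42: 1, 2, 3, 6, 7, 14, 21, 42.
Check 26^d mod 43 for each divisor in increasing order:
26^1 ≡ 26
26^2 ≡ 31
26^3 ≡ 32
26^6 ≡ 35
26^7 ≡ 7
26^14 ≡ 6
26^21 ≡ 42
26^42 ≡ 1
Therefore the multiplicative order of 26 modulo 43 is 42.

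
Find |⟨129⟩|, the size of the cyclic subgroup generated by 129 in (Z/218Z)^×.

The order of 129 must divide φ(218) = φ(2)·φ(109) = 1·108 = 108 = 2^2 · 3^3.
Divisors of 108: 1, 2, 3, 4, 6, 9, 12, 18, 27, 36, 54, 108.
Evaluate successive powers at the divisors of 108:
129^1 ≡ 129 (mod 218)
129^2 ≡ 73 (mod 218)
129^3 ≡ 43 (mod 218)
129^4 ≡ 97 (mod 218)
129^6 ≡ 105 (mod 218)
129^9 ≡ 155 (mod 218)
129^12 ≡ 125 (mod 218)
129^18 ≡ 45 (mod 218)
129^27 ≡ 217 (mod 218)
129^36 ≡ 63 (mod 218)
129^54 ≡ 1 (mod 218) ✓
Hence ord(129) = 54.

54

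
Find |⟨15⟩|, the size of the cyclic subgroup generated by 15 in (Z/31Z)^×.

10

ord(15) | φ(31) = 31 − 1 = 30 = 2 · 3 · 5.
Divisors of 30: 1, 2, 3, 5, 6, 10, 15, 30.
Test each divisor d:
15^1 ≡ 15 (mod 31)
15^2 ≡ 8 (mod 31)
15^3 ≡ 27 (mod 31)
15^5 ≡ 30 (mod 31)
15^6 ≡ 16 (mod 31)
15^10 ≡ 1 (mod 31) ✓
Hence ord(15) = 10.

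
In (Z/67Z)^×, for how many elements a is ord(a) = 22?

φ(67) = 67 − 1 = 66 = 2 · 3 · 11.
(Z/67Z)^× is cyclic (|G| = 66); a cyclic group of order m has exactly φ(d) elements of each order d | m, and none otherwise.
22 = 2 · 11 divides 66, and φ(22) = 10.

10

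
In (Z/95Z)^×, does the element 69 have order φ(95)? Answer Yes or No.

No

95 = 5 · 19 is a product of two distinct odd primes, so (Z/95Z)^× ≅ (Z/5Z)^× × (Z/19Z)^× is not cyclic.
No primitive root modulo 95 exists; in particular 69 is not one.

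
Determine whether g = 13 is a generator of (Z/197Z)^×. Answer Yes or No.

Yes

φ(197) = 197 − 1 = 196 = 2^2 · 7^2.
13 is a primitive root mod 197 iff 13^(φ(197)/q) ≢ 1 for every prime q | φ(197), i.e. q ∈ {2, 7}.
13^98 ≡ 196 (mod 197)  [q = 2: ≢ 1 ✓]
13^28 ≡ 164 (mod 197)  [q = 7: ≢ 1 ✓]
None equal 1, so ord_197(13) = 196: 13 is a primitive root.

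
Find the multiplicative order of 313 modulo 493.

The order of 313 must divide φ(493) = φ(17·29) = (17−1)·(29−1) = 16·28 = 448 = 2^6 · 7.
Divisors of 448: 1, 2, 4, 7, 8, 14, 16, 28, 32, 56, 64, 112, 224, 448.
Check 313^d mod 493 for each divisor in increasing order:
313^1 ≡ 313 (mod 493)
313^2 ≡ 355 (mod 493)
313^4 ≡ 310 (mod 493)
313^7 ≡ 233 (mod 493)
313^8 ≡ 458 (mod 493)
313^14 ≡ 59 (mod 493)
313^16 ≡ 239 (mod 493)
313^28 ≡ 30 (mod 493)
313^32 ≡ 426 (mod 493)
313^56 ≡ 407 (mod 493)
313^64 ≡ 52 (mod 493)
313^112 ≡ 1 (mod 493) ✓
Therefore the multiplicative order of 313 modulo 493 is 112.

112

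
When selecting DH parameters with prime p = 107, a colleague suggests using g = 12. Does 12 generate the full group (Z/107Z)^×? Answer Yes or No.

No

φ(107) = 107 − 1 = 106 = 2 · 53.
12 is a primitive root mod 107 iff 12^(φ(107)/q) ≢ 1 for every prime q | φ(107), i.e. q ∈ {2, 53}.
12^53 ≡ 1 (mod 107)  [q = 2: ≡ 1 ✗]
12^2 ≡ 37 (mod 107)  [q = 53: ≢ 1 ✓]
12^53 ≡ 1 shows ord(12) | 53, strictly less than φ(107); not a primitive root.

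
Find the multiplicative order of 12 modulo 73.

36

Since 12 ∈ (Z/73Z)^×, its order divides φ(73) = 73 − 1 = 72 = 2^3 · 3^2.
Divisors of 72: 1, 2, 3, 4, 6, 8, 9, 12, 18, 24, 36, 72.
Compute 12^d (mod 73) for the divisors d until we hit 1:
12^1 ≡ 12
12^2 ≡ 71
12^3 ≡ 49
12^4 ≡ 4
12^6 ≡ 65
12^8 ≡ 16
12^9 ≡ 46
12^12 ≡ 64
12^18 ≡ 72
12^24 ≡ 8
12^36 ≡ 1
So ord_73(12) = 36.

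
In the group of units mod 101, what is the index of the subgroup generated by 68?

4

By Lagrange's theorem, ord_101(68) divides φ(101) = 101 − 1 = 100 = 2^2 · 5^2.
Divisors of 100: 1, 2, 4, 5, 10, 20, 25, 50, 100.
Test each divisor d:
68^1 ≡ 68
68^2 ≡ 79
68^4 ≡ 80
68^5 ≡ 87
68^10 ≡ 95
68^20 ≡ 36
68^25 ≡ 1
Thus |⟨68⟩| = ord(68) = 25.
[(Z/101Z)^× : ⟨68⟩] = 100/25 = 4.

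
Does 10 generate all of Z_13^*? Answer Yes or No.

No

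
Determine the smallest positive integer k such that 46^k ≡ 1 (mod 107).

ord(46) | φ(107) = 107 − 1 = 106 = 2 · 53.
Divisors of 106: 1, 2, 53, 106.
Check 46^d mod 107 for each divisor in increasing order:
46^1 ≡ 46
46^2 ≡ 83
46^53 ≡ 106
46^106 ≡ 1
So ord_107(46) = 106.

106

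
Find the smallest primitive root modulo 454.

5

φ(454) = φ(2)·φ(227) = 1·226 = 226 = 2 · 113.
g is a primitive root iff g^(226/q) ≢ 1 (mod 454) for each prime q ∈ {2, 113}.
g = 2: gcd(2, 454) = 2 > 1, not a unit — skip.
g = 3: 3^113 ≡ 1 — hits 1, so not a primitive root.
g = 4: gcd(4, 454) = 2 > 1, not a unit — skip.
g = 5: 5^113 ≡ 453; 5^2 ≡ 25 — none is 1, so 5 is a primitive root.
The smallest primitive root modulo 454 is 5.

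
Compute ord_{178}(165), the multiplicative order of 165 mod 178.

88

Since 165 ∈ (Z/178Z)^×, its order divides φ(178) = φ(2)·φ(89) = 1·88 = 88 = 2^3 · 11.
Divisors of 88: 1, 2, 4, 8, 11, 22, 44, 88.
Evaluate successive powers at the divisors of 88:
165^1 ≡ 165
165^2 ≡ 169
165^4 ≡ 81
165^8 ≡ 153
165^11 ≡ 101
165^22 ≡ 55
165^44 ≡ 177
165^88 ≡ 1
Therefore the multiplicative order of 165 modulo 178 is 88.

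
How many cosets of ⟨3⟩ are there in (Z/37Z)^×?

2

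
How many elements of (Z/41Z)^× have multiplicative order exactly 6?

φ(41) = 41 − 1 = 40 = 2^3 · 5.
Since (Z/41Z)^× is cyclic of order 40, the number of elements of order d is φ(d) when d | 40 and 0 otherwise.
6 does not divide 40, so no element of (Z/41Z)^× has order 6.

0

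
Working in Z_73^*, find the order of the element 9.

6

ord(9) | φ(73) = 73 − 1 = 72 = 2^3 · 3^2.
Divisors of 72: 1, 2, 3, 4, 6, 8, 9, 12, 18, 24, 36, 72.
Test each divisor d:
9^1 ≡ 9 (mod 73)
9^2 ≡ 8 (mod 73)
9^3 ≡ 72 (mod 73)
9^4 ≡ 64 (mod 73)
9^6 ≡ 1 (mod 73) ✓
Hence ord(9) = 6.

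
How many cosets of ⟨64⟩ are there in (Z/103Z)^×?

6

Since 64 ∈ (Z/103Z)^×, its order divides φ(103) = 103 − 1 = 102 = 2 · 3 · 17.
Divisors of 102: 1, 2, 3, 6, 17, 34, 51, 102.
Check 64^d mod 103 for each divisor in increasing order:
64^1 ≡ 64 (mod 103)
64^2 ≡ 79 (mod 103)
64^3 ≡ 9 (mod 103)
64^6 ≡ 81 (mod 103)
64^17 ≡ 1 (mod 103) ✓
So ord_103(64) = 17, hence |⟨64⟩| = 17.
The index is φ(103) / ord(64) = 102 / 17 = 6.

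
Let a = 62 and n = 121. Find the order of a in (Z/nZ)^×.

Since 62 ∈ (Z/121Z)^×, its order divides φ(121) = φ(11^2) = 11·(11−1) = 110 = 2 · 5 · 11.
Divisors of 110: 1, 2, 5, 10, 11, 22, 55, 110.
Test each divisor d:
62^1 ≡ 62 (mod 121)
62^2 ≡ 93 (mod 121)
62^5 ≡ 87 (mod 121)
62^10 ≡ 67 (mod 121)
62^11 ≡ 40 (mod 121)
62^22 ≡ 27 (mod 121)
62^55 ≡ 120 (mod 121)
62^110 ≡ 1 (mod 121) ✓
The smallest such exponent is 110, so the order of 62 is 110.

110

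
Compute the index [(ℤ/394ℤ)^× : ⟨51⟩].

4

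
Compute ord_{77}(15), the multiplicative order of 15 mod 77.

5

The order of 15 must divide φ(77) = φ(7·11) = (7−1)·(11−1) = 6·10 = 60 = 2^2 · 3 · 5.
Divisors of 60: 1, 2, 3, 4, 5, 6, 10, 12, 15, 20, 30, 60.
Check 15^d mod 77 for each divisor in increasing order:
15^1 ≡ 15 (mod 77)
15^2 ≡ 71 (mod 77)
15^3 ≡ 64 (mod 77)
15^4 ≡ 36 (mod 77)
15^5 ≡ 1 (mod 77) ✓
Hence ord(15) = 5.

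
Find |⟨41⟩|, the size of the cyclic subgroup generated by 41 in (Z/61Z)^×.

10

By Lagrange's theorem, ord_61(41) divides φ(61) = 61 − 1 = 60 = 2^2 · 3 · 5.
Divisors of 60: 1, 2, 3, 4, 5, 6, 10, 12, 15, 20, 30, 60.
Check 41^d mod 61 for each divisor in increasing order:
41^1 ≡ 41 (mod 61)
41^2 ≡ 34 (mod 61)
41^3 ≡ 52 (mod 61)
41^4 ≡ 58 (mod 61)
41^5 ≡ 60 (mod 61)
41^6 ≡ 20 (mod 61)
41^10 ≡ 1 (mod 61) ✓
Hence ord(41) = 10.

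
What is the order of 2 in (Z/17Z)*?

Since 2 ∈ (Z/17Z)^×, its order divides φ(17) = 17 − 1 = 16 = 2^4.
Divisors of 16: 1, 2, 4, 8, 16.
Test each divisor d:
2^1 ≡ 2 (mod 17)
2^2 ≡ 4 (mod 17)
2^4 ≡ 16 (mod 17)
2^8 ≡ 1 (mod 17) ✓
Therefore the multiplicative order of 2 modulo 17 is 8.

8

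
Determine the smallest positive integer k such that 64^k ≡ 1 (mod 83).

41

The order of 64 must divide φ(83) = 83 − 1 = 82 = 2 · 41.
Divisors of 82: 1, 2, 41, 82.
Check 64^d mod 83 for each divisor in increasing order:
64^1 ≡ 64 (mod 83)
64^2 ≡ 29 (mod 83)
64^41 ≡ 1 (mod 83) ✓
Therefore the multiplicative order of 64 modulo 83 is 41.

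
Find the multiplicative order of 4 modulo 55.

10

ord(4) | φ(55) = φ(5·11) = (5−1)·(11−1) = 4·10 = 40 = 2^3 · 5.
Divisors of 40: 1, 2, 4, 5, 8, 10, 20, 40.
Test each divisor d:
4^1 ≡ 4 (mod 55)
4^2 ≡ 16 (mod 55)
4^4 ≡ 36 (mod 55)
4^5 ≡ 34 (mod 55)
4^8 ≡ 31 (mod 55)
4^10 ≡ 1 (mod 55) ✓
So ord_55(4) = 10.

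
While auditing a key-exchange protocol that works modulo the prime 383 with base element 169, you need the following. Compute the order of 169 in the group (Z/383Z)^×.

191

The order of 169 must divide φ(383) = 383 − 1 = 382 = 2 · 191.
Divisors of 382: 1, 2, 191, 382.
Compute 169^d (mod 383) for the divisors d until we hit 1:
169^1 ≡ 169
169^2 ≡ 219
169^191 ≡ 1
Hence ord(169) = 191.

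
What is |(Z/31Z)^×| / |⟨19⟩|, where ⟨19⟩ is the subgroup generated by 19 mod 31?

By Lagrange's theorem, ord_31(19) divides φ(31) = 31 − 1 = 30 = 2 · 3 · 5.
Divisors of 30: 1, 2, 3, 5, 6, 10, 15, 30.
Check 19^d mod 31 for each divisor in increasing order:
19^1 ≡ 19 (mod 31)
19^2 ≡ 20 (mod 31)
19^3 ≡ 8 (mod 31)
19^5 ≡ 5 (mod 31)
19^6 ≡ 2 (mod 31)
19^10 ≡ 25 (mod 31)
19^15 ≡ 1 (mod 31) ✓
The order of 19 is 15, so the subgroup it generates has 15 elements.
[(Z/31Z)^× : ⟨19⟩] = 30/15 = 2.

2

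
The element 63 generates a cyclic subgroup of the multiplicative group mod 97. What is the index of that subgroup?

3

The order of 63 must divide φ(97) = 97 − 1 = 96 = 2^5 · 3.
Divisors of 96: 1, 2, 3, 4, 6, 8, 12, 16, 24, 32, 48, 96.
Test each divisor d:
63^1 ≡ 63
63^2 ≡ 89
63^3 ≡ 78
63^4 ≡ 64
63^6 ≡ 70
63^8 ≡ 22
63^12 ≡ 50
63^16 ≡ 96
63^24 ≡ 75
63^32 ≡ 1
The order of 63 is 32, so the subgroup it generates has 32 elements.
[(Z/97Z)^× : ⟨63⟩] = 96/32 = 3.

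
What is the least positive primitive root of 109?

6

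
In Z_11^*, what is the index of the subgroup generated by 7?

By Lagrange's theorem, ord_11(7) divides φ(11) = 11 − 1 = 10 = 2 · 5.
Divisors of 10: 1, 2, 5, 10.
Test each divisor d:
7^1 ≡ 7 (mod 11)
7^2 ≡ 5 (mod 11)
7^5 ≡ 10 (mod 11)
7^10 ≡ 1 (mod 11) ✓
Thus |⟨7⟩| = ord(7) = 10.
Index = |(Z/11Z)^×| / |⟨7⟩| = 10 / 10 = 1.

1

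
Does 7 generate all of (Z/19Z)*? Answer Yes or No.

No

φ(19) = 19 − 1 = 18 = 2 · 3^2.
7 is a primitive root mod 19 iff 7^(φ(19)/q) ≢ 1 for every prime q | φ(19), i.e. q ∈ {2, 3}.
7^9 ≡ 1 (mod 19)  [q = 2: ≡ 1 ✗]
7^6 ≡ 1 (mod 19)  [q = 3: ≡ 1 ✗]
The check at q = 2 fails, so 7 generates a proper subgroup.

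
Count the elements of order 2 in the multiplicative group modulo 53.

1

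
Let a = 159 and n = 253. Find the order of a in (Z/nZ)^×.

110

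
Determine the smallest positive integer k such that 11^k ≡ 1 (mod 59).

By Lagrange's theorem, ord_59(11) divides φ(59) = 59 − 1 = 58 = 2 · 29.
Divisors of 58: 1, 2, 29, 58.
Compute 11^d (mod 59) for the divisors d until we hit 1:
11^1 ≡ 11 (mod 59)
11^2 ≡ 3 (mod 59)
11^29 ≡ 58 (mod 59)
11^58 ≡ 1 (mod 59) ✓
So ord_59(11) = 58.

58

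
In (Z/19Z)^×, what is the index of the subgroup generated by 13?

1

By Lagrange's theorem, ord_19(13) divides φ(19) = 19 − 1 = 18 = 2 · 3^2.
Divisors of 18: 1, 2, 3, 6, 9, 18.
Check 13^d mod 19 for each divisor in increasing order:
13^1 ≡ 13
13^2 ≡ 17
13^3 ≡ 12
13^6 ≡ 11
13^9 ≡ 18
13^18 ≡ 1
Thus |⟨13⟩| = ord(13) = 18.
Index = |(Z/19Z)^×| / |⟨13⟩| = 18 / 18 = 1.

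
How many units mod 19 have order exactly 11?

φ(19) = 19 − 1 = 18 = 2 · 3^2.
(Z/19Z)^× is cyclic (|G| = 18); a cyclic group of order m has exactly φ(d) elements of each order d | m, and none otherwise.
11 does not divide 18, so no element of (Z/19Z)^× has order 11.

0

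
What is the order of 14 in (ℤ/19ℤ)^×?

18

Since 14 ∈ (Z/19Z)^×, its order divides φ(19) = 19 − 1 = 18 = 2 · 3^2.
Divisors of 18: 1, 2, 3, 6, 9, 18.
Compute 14^d (mod 19) for the divisors d until we hit 1:
14^1 ≡ 14 (mod 19)
14^2 ≡ 6 (mod 19)
14^3 ≡ 8 (mod 19)
14^6 ≡ 7 (mod 19)
14^9 ≡ 18 (mod 19)
14^18 ≡ 1 (mod 19) ✓
Hence ord(14) = 18.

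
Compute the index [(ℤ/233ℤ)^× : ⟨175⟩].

8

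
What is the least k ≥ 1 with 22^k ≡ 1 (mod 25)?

20

By Lagrange's theorem, ord_25(22) divides φ(25) = φ(5^2) = 5·(5−1) = 20 = 2^2 · 5.
Divisors of 20: 1, 2, 4, 5, 10, 20.
Check 22^d mod 25 for each divisor in increasing order:
22^1 ≡ 22 (mod 25)
22^2 ≡ 9 (mod 25)
22^4 ≡ 6 (mod 25)
22^5 ≡ 7 (mod 25)
22^10 ≡ 24 (mod 25)
22^20 ≡ 1 (mod 25) ✓
Hence ord(22) = 20.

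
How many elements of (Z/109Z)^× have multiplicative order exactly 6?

φ(109) = 109 − 1 = 108 = 2^2 · 3^3.
In a cyclic group of order 108, there are φ(d) elements of order d for each divisor d of 108, and zero for non-divisors.
6 = 2 · 3 divides 108, and φ(6) = 2.

2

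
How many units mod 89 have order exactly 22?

10

φ(89) = 89 − 1 = 88 = 2^3 · 11.
(Z/89Z)^× is cyclic (|G| = 88); a cyclic group of order m has exactly φ(d) elements of each order d | m, and none otherwise.
22 = 2 · 11 divides 88, and φ(22) = 10.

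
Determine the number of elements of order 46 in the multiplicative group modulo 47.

φ(47) = 47 − 1 = 46 = 2 · 23.
Since (Z/47Z)^× is cyclic of order 46, the number of elements of order d is φ(d) when d | 46 and 0 otherwise.
46 = 2 · 23 divides 46, and φ(46) = 22.

22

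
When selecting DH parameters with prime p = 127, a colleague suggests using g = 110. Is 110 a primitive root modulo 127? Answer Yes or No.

Yes

φ(127) = 127 − 1 = 126 = 2 · 3^2 · 7.
110 is a primitive root mod 127 iff 110^(φ(127)/q) ≢ 1 for every prime q | φ(127), i.e. q ∈ {2, 3, 7}.
110^63 ≡ 126 (mod 127)  [q = 2: ≢ 1 ✓]
110^42 ≡ 19 (mod 127)  [q = 3: ≢ 1 ✓]
110^18 ≡ 64 (mod 127)  [q = 7: ≢ 1 ✓]
All checks pass, so 110 has order 126 and is a primitive root modulo 127.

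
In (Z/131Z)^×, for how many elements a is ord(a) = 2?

φ(131) = 131 − 1 = 130 = 2 · 5 · 13.
(Z/131Z)^× is cyclic (|G| = 130); a cyclic group of order m has exactly φ(d) elements of each order d | m, and none otherwise.
2 | 130, and φ(2) = 2 − 1 = 1.

1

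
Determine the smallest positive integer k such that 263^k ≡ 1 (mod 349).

Since 263 ∈ (Z/349Z)^×, its order divides φ(349) = 349 − 1 = 348 = 2^2 · 3 · 29.
Divisors of 348: 1, 2, 3, 4, 6, 12, 29, 58, 87, 116, 174, 348.
Evaluate successive powers at the divisors of 348:
263^1 ≡ 263
263^2 ≡ 67
263^3 ≡ 171
263^4 ≡ 301
263^6 ≡ 274
263^12 ≡ 41
263^29 ≡ 1
The smallest such exponent is 29, so the order of 263 is 29.

29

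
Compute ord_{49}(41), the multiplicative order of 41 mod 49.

Since 41 ∈ (Z/49Z)^×, its order divides φ(49) = φ(7^2) = 7·(7−1) = 42 = 2 · 3 · 7.
Divisors of 42: 1, 2, 3, 6, 7, 14, 21, 42.
Evaluate successive powers at the divisors of 42:
41^1 ≡ 41 (mod 49)
41^2 ≡ 15 (mod 49)
41^3 ≡ 27 (mod 49)
41^6 ≡ 43 (mod 49)
41^7 ≡ 48 (mod 49)
41^14 ≡ 1 (mod 49) ✓
So ord_49(41) = 14.

14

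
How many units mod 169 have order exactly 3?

2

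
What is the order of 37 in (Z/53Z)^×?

The order of 37 must divide φ(53) = 53 − 1 = 52 = 2^2 · 13.
Divisors of 52: 1, 2, 4, 13, 26, 52.
Evaluate successive powers at the divisors of 52:
37^1 ≡ 37 (mod 53)
37^2 ≡ 44 (mod 53)
37^4 ≡ 28 (mod 53)
37^13 ≡ 52 (mod 53)
37^26 ≡ 1 (mod 53) ✓
Therefore the multiplicative order of 37 modulo 53 is 26.

26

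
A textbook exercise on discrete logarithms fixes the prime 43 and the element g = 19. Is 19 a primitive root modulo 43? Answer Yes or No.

Yes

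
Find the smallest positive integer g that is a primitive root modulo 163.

2

φ(163) = 163 − 1 = 162 = 2 · 3^4.
g is a primitive root iff g^(162/q) ≢ 1 (mod 163) for each prime q ∈ {2, 3}.
g = 2: 2^81 ≡ 162; 2^54 ≡ 104 — none is 1, so 2 is a primitive root.
So 2 is the smallest generator of (Z/163Z)^×.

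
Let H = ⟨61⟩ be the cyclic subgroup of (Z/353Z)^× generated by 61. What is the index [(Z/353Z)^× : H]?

Since 61 ∈ (Z/353Z)^×, its order divides φ(353) = 353 − 1 = 352 = 2^5 · 11.
Divisors of 352: 1, 2, 4, 8, 11, 16, 22, 32, 44, 88, 176, 352.
Test each divisor d:
61^1 ≡ 61
61^2 ≡ 191
61^4 ≡ 122
61^8 ≡ 58
61^11 ≡ 116
61^16 ≡ 187
61^22 ≡ 42
61^32 ≡ 22
61^44 ≡ 352
61^88 ≡ 1
So ord_353(61) = 88, hence |⟨61⟩| = 88.
[(Z/353Z)^× : ⟨61⟩] = 352/88 = 4.

4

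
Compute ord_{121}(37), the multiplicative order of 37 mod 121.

ord(37) | φ(121) = φ(11^2) = 11·(11−1) = 110 = 2 · 5 · 11.
Divisors of 110: 1, 2, 5, 10, 11, 22, 55, 110.
Test each divisor d:
37^1 ≡ 37
37^2 ≡ 38
37^5 ≡ 67
37^10 ≡ 12
37^11 ≡ 81
37^22 ≡ 27
37^55 ≡ 1
So ord_121(37) = 55.

55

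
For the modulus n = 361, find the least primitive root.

2

φ(361) = φ(19^2) = 19·(19−1) = 342 = 2 · 3^2 · 19.
g is a primitive root iff g^(342/q) ≢ 1 (mod 361) for each prime q ∈ {2, 3, 19}.
g = 2: 2^171 ≡ 360; 2^114 ≡ 292; 2^18 ≡ 58 — none is 1, so 2 is a primitive root.
The smallest primitive root modulo 361 is 2.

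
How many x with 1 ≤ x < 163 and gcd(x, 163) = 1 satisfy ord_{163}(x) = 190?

φ(163) = 163 − 1 = 162 = 2 · 3^4.
Since (Z/163Z)^× is cyclic of order 162, the number of elements of order d is φ(d) when d | 162 and 0 otherwise.
Since 190 ∤ 162, the count is 0.

0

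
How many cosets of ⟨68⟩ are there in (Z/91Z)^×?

ord(68) | φ(91) = φ(7·13) = (7−1)·(13−1) = 6·12 = 72 = 2^3 · 3^2.
Divisors of 72: 1, 2, 3, 4, 6, 8, 9, 12, 18, 24, 36, 72.
Test each divisor d:
68^1 ≡ 68 (mod 91)
68^2 ≡ 74 (mod 91)
68^3 ≡ 27 (mod 91)
68^4 ≡ 16 (mod 91)
68^6 ≡ 1 (mod 91) ✓
The order of 68 is 6, so the subgroup it generates has 6 elements.
Index = |(Z/91Z)^×| / |⟨68⟩| = 72 / 6 = 12.

12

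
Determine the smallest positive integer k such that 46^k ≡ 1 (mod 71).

By Lagrange's theorem, ord_71(46) divides φ(71) = 71 − 1 = 70 = 2 · 5 · 7.
Divisors of 70: 1, 2, 5, 7, 10, 14, 35, 70.
Check 46^d mod 71 for each divisor in increasing order:
46^1 ≡ 46 (mod 71)
46^2 ≡ 57 (mod 71)
46^5 ≡ 70 (mod 71)
46^7 ≡ 14 (mod 71)
46^10 ≡ 1 (mod 71) ✓
The smallest such exponent is 10, so the order of 46 is 10.

10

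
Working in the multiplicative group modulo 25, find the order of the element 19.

10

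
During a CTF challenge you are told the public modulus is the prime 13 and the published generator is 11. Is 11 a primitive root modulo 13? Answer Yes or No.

φ(13) = 13 − 1 = 12 = 2^2 · 3.
It suffices to check that the order of 11 is not a proper divisor of 12: compute 11^(12/q) for q ∈ {2, 3}.
11^6 ≡ 12 (mod 13)  [q = 2: ≢ 1 ✓]
11^4 ≡ 3 (mod 13)  [q = 3: ≢ 1 ✓]
All checks pass, so 11 has order 12 and is a primitive root modulo 13.

Yes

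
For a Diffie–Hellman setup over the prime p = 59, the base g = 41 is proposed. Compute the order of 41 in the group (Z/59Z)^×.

29

Since 41 ∈ (Z/59Z)^×, its order divides φ(59) = 59 − 1 = 58 = 2 · 29.
Divisors of 58: 1, 2, 29, 58.
Evaluate successive powers at the divisors of 58:
41^1 ≡ 41 (mod 59)
41^2 ≡ 29 (mod 59)
41^29 ≡ 1 (mod 59) ✓
The smallest such exponent is 29, so the order of 41 is 29.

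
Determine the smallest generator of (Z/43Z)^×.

3

φ(43) = 43 − 1 = 42 = 2 · 3 · 7.
g is a primitive root iff g^(42/q) ≢ 1 (mod 43) for each prime q ∈ {2, 3, 7}.
g = 2: 2^21 ≡ 42; 2^14 ≡ 1 — hits 1, so not a primitive root.
g = 3: 3^21 ≡ 42; 3^14 ≡ 36; 3^6 ≡ 41 — none is 1, so 3 is a primitive root.
The smallest primitive root modulo 43 is 3.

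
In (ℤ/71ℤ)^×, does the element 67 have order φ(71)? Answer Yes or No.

φ(71) = 71 − 1 = 70 = 2 · 5 · 7.
It suffices to check that the order of 67 is not a proper divisor of 70: compute 67^(70/q) for q ∈ {2, 5, 7}.
67^35 ≡ 70 (mod 71)  [q = 2: ≢ 1 ✓]
67^14 ≡ 5 (mod 71)  [q = 5: ≢ 1 ✓]
67^10 ≡ 48 (mod 71)  [q = 7: ≢ 1 ✓]
All checks pass, so 67 has order 70 and is a primitive root modulo 71.

Yes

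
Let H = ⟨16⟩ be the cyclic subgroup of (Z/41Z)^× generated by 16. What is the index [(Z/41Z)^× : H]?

8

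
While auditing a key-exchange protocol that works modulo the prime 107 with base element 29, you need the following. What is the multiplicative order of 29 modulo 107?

53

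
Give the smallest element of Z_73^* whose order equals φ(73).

φ(73) = 73 − 1 = 72 = 2^3 · 3^2.
Test candidates g = 2, 3, … against the prime factors q ∈ {2, 3} of φ(73): g is a generator iff g^(72/q) ≢ 1 for every such q.
g = 2: 2^36 ≡ 1 — hits 1, so not a primitive root.
g = 3: 3^36 ≡ 1 — hits 1, so not a primitive root.
g = 4: 4^36 ≡ 1 — hits 1, so not a primitive root.
g = 5: 5^36 ≡ 72; 5^24 ≡ 8 — none is 1, so 5 is a primitive root.
So 5 is the smallest generator of (Z/73Z)^×.

5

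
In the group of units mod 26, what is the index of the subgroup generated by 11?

1

By Lagrange's theorem, ord_26(11) divides φ(26) = φ(2)·φ(13) = 1·12 = 12 = 2^2 · 3.
Divisors of 12: 1, 2, 3, 4, 6, 12.
Check 11^d mod 26 for each divisor in increasing order:
11^1 ≡ 11
11^2 ≡ 17
11^3 ≡ 5
11^4 ≡ 3
11^6 ≡ 25
11^12 ≡ 1
Thus |⟨11⟩| = ord(11) = 12.
[(Z/26Z)^× : ⟨11⟩] = 12/12 = 1.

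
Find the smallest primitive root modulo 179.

φ(179) = 179 − 1 = 178 = 2 · 89.
g is a primitive root iff g^(178/q) ≢ 1 (mod 179) for each prime q ∈ {2, 89}.
g = 2: 2^89 ≡ 178; 2^2 ≡ 4 — none is 1, so 2 is a primitive root.
The smallest primitive root modulo 179 is 2.

2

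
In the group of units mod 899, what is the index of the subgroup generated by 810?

The order of 810 must divide φ(899) = φ(29·31) = (29−1)·(31−1) = 28·30 = 840 = 2^3 · 3 · 5 · 7.
Divisors of 840: 1, 2, 3, 4, 5, 6, 7, 8, 10, 12, 14, 15, 20, 21, 24, 28, 30, 35, 40, 42, 56, 60, 70, 84, 105, 120, 140, 168, 210, 280, 420, 840.
Test each divisor d:
810^1 ≡ 810 (mod 899)
810^2 ≡ 729 (mod 899)
810^3 ≡ 746 (mod 899)
810^4 ≡ 132 (mod 899)
810^5 ≡ 838 (mod 899)
810^6 ≡ 35 (mod 899)
810^7 ≡ 481 (mod 899)
810^8 ≡ 343 (mod 899)
810^10 ≡ 125 (mod 899)
810^12 ≡ 326 (mod 899)
810^14 ≡ 318 (mod 899)
810^15 ≡ 466 (mod 899)
810^20 ≡ 342 (mod 899)
810^21 ≡ 128 (mod 899)
810^24 ≡ 194 (mod 899)
810^28 ≡ 436 (mod 899)
810^30 ≡ 497 (mod 899)
810^35 ≡ 249 (mod 899)
810^40 ≡ 94 (mod 899)
810^42 ≡ 202 (mod 899)
810^56 ≡ 407 (mod 899)
810^60 ≡ 683 (mod 899)
810^70 ≡ 869 (mod 899)
810^84 ≡ 349 (mod 899)
810^105 ≡ 621 (mod 899)
810^120 ≡ 807 (mod 899)
810^140 ≡ 1 (mod 899) ✓
Thus |⟨810⟩| = ord(810) = 140.
The index is φ(899) / ord(810) = 840 / 140 = 6.

6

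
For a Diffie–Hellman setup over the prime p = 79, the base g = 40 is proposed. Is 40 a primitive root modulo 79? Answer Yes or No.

No

φ(79) = 79 − 1 = 78 = 2 · 3 · 13.
It suffices to check that the order of 40 is not a proper divisor of 78: compute 40^(78/q) for q ∈ {2, 3, 13}.
40^39 ≡ 1 (mod 79)  [q = 2: ≡ 1 ✗]
40^26 ≡ 55 (mod 79)  [q = 3: ≢ 1 ✓]
40^6 ≡ 21 (mod 79)  [q = 13: ≢ 1 ✓]
Since 40^39 ≡ 1, the order of 40 divides 39 < 78, so 40 is not a primitive root.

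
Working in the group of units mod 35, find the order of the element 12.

By Lagrange's theorem, ord_35(12) divides φ(35) = φ(5·7) = (5−1)·(7−1) = 4·6 = 24 = 2^3 · 3.
Divisors of 24: 1, 2, 3, 4, 6, 8, 12, 24.
Check 12^d mod 35 for each divisor in increasing order:
12^1 ≡ 12 (mod 35)
12^2 ≡ 4 (mod 35)
12^3 ≡ 13 (mod 35)
12^4 ≡ 16 (mod 35)
12^6 ≡ 29 (mod 35)
12^8 ≡ 11 (mod 35)
12^12 ≡ 1 (mod 35) ✓
So ord_35(12) = 12.

12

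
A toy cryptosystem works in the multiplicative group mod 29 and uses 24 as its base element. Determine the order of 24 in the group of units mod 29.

ord(24) | φ(29) = 29 − 1 = 28 = 2^2 · 7.
Divisors of 28: 1, 2, 4, 7, 14, 28.
Check 24^d mod 29 for each divisor in increasing order:
24^1 ≡ 24
24^2 ≡ 25
24^4 ≡ 16
24^7 ≡ 1
Therefore the multiplicative order of 24 modulo 29 is 7.

7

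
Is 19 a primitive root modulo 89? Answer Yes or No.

Yes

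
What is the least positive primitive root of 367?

6

φ(367) = 367 − 1 = 366 = 2 · 3 · 61.
g is a primitive root iff g^(366/q) ≢ 1 (mod 367) for each prime q ∈ {2, 3, 61}.
g = 2: 2^183 ≡ 1 — hits 1, so not a primitive root.
g = 3: 3^183 ≡ 366; 3^122 ≡ 1 — hits 1, so not a primitive root.
g = 4: 4^183 ≡ 1 — hits 1, so not a primitive root.
g = 5: 5^183 ≡ 366; 5^122 ≡ 1 — hits 1, so not a primitive root.
g = 6: 6^183 ≡ 366; 6^122 ≡ 283; 6^6 ≡ 47 — none is 1, so 6 is a primitive root.
The smallest primitive root modulo 367 is 6.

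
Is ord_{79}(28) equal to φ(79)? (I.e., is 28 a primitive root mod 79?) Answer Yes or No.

φ(79) = 79 − 1 = 78 = 2 · 3 · 13.
Test 28^(78/q) mod 79 for each prime factor q of 78:
28^39 ≡ 78 (mod 79)  [q = 2: ≢ 1 ✓]
28^26 ≡ 23 (mod 79)  [q = 3: ≢ 1 ✓]
28^6 ≡ 21 (mod 79)  [q = 13: ≢ 1 ✓]
All checks pass, so 28 has order 78 and is a primitive root modulo 79.

Yes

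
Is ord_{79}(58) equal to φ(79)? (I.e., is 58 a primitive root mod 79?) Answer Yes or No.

No

φ(79) = 79 − 1 = 78 = 2 · 3 · 13.
58 is a primitive root mod 79 iff 58^(φ(79)/q) ≢ 1 for every prime q | φ(79), i.e. q ∈ {2, 3, 13}.
58^39 ≡ 78 (mod 79)  [q = 2: ≢ 1 ✓]
58^26 ≡ 1 (mod 79)  [q = 3: ≡ 1 ✗]
58^6 ≡ 8 (mod 79)  [q = 13: ≢ 1 ✓]
The check at q = 3 fails, so 58 generates a proper subgroup.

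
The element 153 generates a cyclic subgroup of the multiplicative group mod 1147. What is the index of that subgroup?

6

The order of 153 must divide φ(1147) = φ(31·37) = (31−1)·(37−1) = 30·36 = 1080 = 2^3 · 3^3 · 5.
Divisors of 1080: 1, 2, 3, 4, 5, 6, 8, 9, 10, 12, 15, 18, 20, 24, 27, 30, 36, 40, 45, 54, 60, 72, 90, 108, 120, 135, 180, 216, 270, 360, 540, 1080.
Check 153^d mod 1147 for each divisor in increasing order:
153^1 ≡ 153
153^2 ≡ 469
153^3 ≡ 643
153^4 ≡ 884
153^5 ≡ 1053
153^6 ≡ 529
153^8 ≡ 349
153^9 ≡ 635
153^10 ≡ 807
153^12 ≡ 1120
153^15 ≡ 991
153^18 ≡ 628
153^20 ≡ 900
153^24 ≡ 729
153^27 ≡ 771
153^30 ≡ 249
153^36 ≡ 963
153^40 ≡ 218
153^45 ≡ 154
153^54 ≡ 295
153^60 ≡ 63
153^72 ≡ 593
153^90 ≡ 776
153^108 ≡ 1000
153^120 ≡ 528
153^135 ≡ 216
153^180 ≡ 1
Thus |⟨153⟩| = ord(153) = 180.
[(Z/1147Z)^× : ⟨153⟩] = 1080/180 = 6.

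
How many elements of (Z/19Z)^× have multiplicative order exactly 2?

1

φ(19) = 19 − 1 = 18 = 2 · 3^2.
Since (Z/19Z)^× is cyclic of order 18, the number of elements of order d is φ(d) when d | 18 and 0 otherwise.
2 | 18, and φ(2) = 2 − 1 = 1.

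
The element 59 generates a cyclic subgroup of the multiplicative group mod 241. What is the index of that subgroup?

The order of 59 must divide φ(241) = 241 − 1 = 240 = 2^4 · 3 · 5.
Divisors of 240: 1, 2, 3, 4, 5, 6, 8, 10, 12, 15, 16, 20, 24, 30, 40, 48, 60, 80, 120, 240.
Compute 59^d (mod 241) for the divisors d until we hit 1:
59^1 ≡ 59
59^2 ≡ 107
59^3 ≡ 47
59^4 ≡ 122
59^5 ≡ 209
59^6 ≡ 40
59^8 ≡ 183
59^10 ≡ 60
59^12 ≡ 154
59^15 ≡ 8
59^16 ≡ 231
59^20 ≡ 226
59^24 ≡ 98
59^30 ≡ 64
59^40 ≡ 225
59^48 ≡ 205
59^60 ≡ 240
59^80 ≡ 15
59^120 ≡ 1
So ord_241(59) = 120, hence |⟨59⟩| = 120.
The index is φ(241) / ord(59) = 240 / 120 = 2.

2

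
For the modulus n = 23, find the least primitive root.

φ(23) = 23 − 1 = 22 = 2 · 11.
Test candidates g = 2, 3, … against the prime factors q ∈ {2, 11} of φ(23): g is a generator iff g^(22/q) ≢ 1 for every such q.
g = 2: 2^11 ≡ 1 — hits 1, so not a primitive root.
g = 3: 3^11 ≡ 1 — hits 1, so not a primitive root.
g = 4: 4^11 ≡ 1 — hits 1, so not a primitive root.
g = 5: 5^11 ≡ 22; 5^2 ≡ 2 — none is 1, so 5 is a primitive root.
Hence the least primitive root of 23 is 5.

5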